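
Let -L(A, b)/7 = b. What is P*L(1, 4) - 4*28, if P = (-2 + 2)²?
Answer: -112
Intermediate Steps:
L(A, b) = -7*b
P = 0 (P = 0² = 0)
P*L(1, 4) - 4*28 = 0*(-7*4) - 4*28 = 0*(-28) - 112 = 0 - 112 = -112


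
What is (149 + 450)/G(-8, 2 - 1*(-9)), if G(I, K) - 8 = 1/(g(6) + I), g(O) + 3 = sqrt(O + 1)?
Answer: 539699/7121 + 599*sqrt(7)/7121 ≈ 76.012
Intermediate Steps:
g(O) = -3 + sqrt(1 + O) (g(O) = -3 + sqrt(O + 1) = -3 + sqrt(1 + O))
G(I, K) = 8 + 1/(-3 + I + sqrt(7)) (G(I, K) = 8 + 1/((-3 + sqrt(1 + 6)) + I) = 8 + 1/((-3 + sqrt(7)) + I) = 8 + 1/(-3 + I + sqrt(7)))
(149 + 450)/G(-8, 2 - 1*(-9)) = (149 + 450)/(((-23 + 8*(-8) + 8*sqrt(7))/(-3 - 8 + sqrt(7)))) = 599/(((-23 - 64 + 8*sqrt(7))/(-11 + sqrt(7)))) = 599/(((-87 + 8*sqrt(7))/(-11 + sqrt(7)))) = 599*((-11 + sqrt(7))/(-87 + 8*sqrt(7))) = 599*(-11 + sqrt(7))/(-87 + 8*sqrt(7))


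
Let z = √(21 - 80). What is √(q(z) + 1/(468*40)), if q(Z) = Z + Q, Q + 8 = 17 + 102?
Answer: √(270129730 + 2433600*I*√59)/1560 ≈ 10.542 + 0.36431*I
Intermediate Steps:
z = I*√59 (z = √(-59) = I*√59 ≈ 7.6811*I)
Q = 111 (Q = -8 + (17 + 102) = -8 + 119 = 111)
q(Z) = 111 + Z (q(Z) = Z + 111 = 111 + Z)
√(q(z) + 1/(468*40)) = √((111 + I*√59) + 1/(468*40)) = √((111 + I*√59) + 1/18720) = √(2077921/18720 + I*√59)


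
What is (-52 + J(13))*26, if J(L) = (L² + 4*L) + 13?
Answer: 4732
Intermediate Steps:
J(L) = 13 + L² + 4*L
(-52 + J(13))*26 = (-52 + (13 + 13² + 4*13))*26 = (-52 + (13 + 169 + 52))*26 = (-52 + 234)*26 = 182*26 = 4732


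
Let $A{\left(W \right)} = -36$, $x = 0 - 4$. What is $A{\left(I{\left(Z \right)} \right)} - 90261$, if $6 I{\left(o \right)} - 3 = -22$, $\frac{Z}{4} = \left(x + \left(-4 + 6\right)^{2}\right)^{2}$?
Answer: $-90297$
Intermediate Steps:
$x = -4$
$Z = 0$ ($Z = 4 \left(-4 + \left(-4 + 6\right)^{2}\right)^{2} = 4 \left(-4 + 2^{2}\right)^{2} = 4 \left(-4 + 4\right)^{2} = 4 \cdot 0^{2} = 4 \cdot 0 = 0$)
$I{\left(o \right)} = - \frac{19}{6}$ ($I{\left(o \right)} = \frac{1}{2} + \frac{1}{6} \left(-22\right) = \frac{1}{2} - \frac{11}{3} = - \frac{19}{6}$)
$A{\left(I{\left(Z \right)} \right)} - 90261 = -36 - 90261 = -90297$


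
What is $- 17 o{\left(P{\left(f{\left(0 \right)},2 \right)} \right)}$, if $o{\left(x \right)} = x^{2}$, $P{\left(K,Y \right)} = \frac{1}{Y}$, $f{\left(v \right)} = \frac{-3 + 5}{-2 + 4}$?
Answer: $- \frac{17}{4} \approx -4.25$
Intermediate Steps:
$f{\left(v \right)} = 1$ ($f{\left(v \right)} = \frac{2}{2} = 2 \cdot \frac{1}{2} = 1$)
$- 17 o{\left(P{\left(f{\left(0 \right)},2 \right)} \right)} = - 17 \left(\frac{1}{2}\right)^{2} = - \frac{17}{4}$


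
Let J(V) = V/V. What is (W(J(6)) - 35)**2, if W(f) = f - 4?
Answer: 1444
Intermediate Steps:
J(V) = 1
W(f) = -4 + f
(W(J(6)) - 35)**2 = ((-4 + 1) - 35)**2 = (-3 - 35)**2 = (-38)**2 = 1444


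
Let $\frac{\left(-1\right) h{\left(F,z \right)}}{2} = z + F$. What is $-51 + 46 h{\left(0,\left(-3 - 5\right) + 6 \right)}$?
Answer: $133$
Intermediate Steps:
$h{\left(F,z \right)} = - 2 F - 2 z$ ($h{\left(F,z \right)} = - 2 \left(z + F\right) = - 2 \left(F + z\right) = - 2 F - 2 z$)
$-51 + 46 h{\left(0,\left(-3 - 5\right) + 6 \right)} = -51 + 46 \left(\left(-2\right) 0 - 2 \left(\left(-3 - 5\right) + 6\right)\right) = -51 + 46 \left(0 - 2 \left(-8 + 6\right)\right) = -51 + 46 \left(0 - -4\right) = -51 + 46 \left(0 + 4\right) = -51 + 46 \cdot 4 = -51 + 184 = 133$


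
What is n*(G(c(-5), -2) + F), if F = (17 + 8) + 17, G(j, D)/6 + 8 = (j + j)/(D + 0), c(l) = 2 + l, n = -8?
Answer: -96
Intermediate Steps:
G(j, D) = -48 + 12*j/D (G(j, D) = -48 + 6*((j + j)/(D + 0)) = -48 + 6*((2*j)/D) = -48 + 6*(2*j/D) = -48 + 12*j/D)
F = 42 (F = 25 + 17 = 42)
n*(G(c(-5), -2) + F) = -8*((-48 + 12*(2 - 5)/(-2)) + 42) = -8*((-48 + 12*(-3)*(-1/2)) + 42) = -8*((-48 + 18) + 42) = -8*(-30 + 42) = -8*12 = -96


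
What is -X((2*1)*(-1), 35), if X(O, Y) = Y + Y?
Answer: -70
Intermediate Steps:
X(O, Y) = 2*Y
-X((2*1)*(-1), 35) = -2*35 = -1*70 = -70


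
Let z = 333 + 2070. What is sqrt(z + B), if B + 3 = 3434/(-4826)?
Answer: sqrt(13970022479)/2413 ≈ 48.983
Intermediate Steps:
B = -8956/2413 (B = -3 + 3434/(-4826) = -3 + 3434*(-1/4826) = -3 - 1717/2413 = -8956/2413 ≈ -3.7116)
z = 2403
sqrt(z + B) = sqrt(2403 - 8956/2413) = sqrt(5789483/2413) = sqrt(13970022479)/2413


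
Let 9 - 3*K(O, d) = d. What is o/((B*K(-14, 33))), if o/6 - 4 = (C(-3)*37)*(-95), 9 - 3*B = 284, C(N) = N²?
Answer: -284679/1100 ≈ -258.80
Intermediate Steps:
K(O, d) = 3 - d/3
B = -275/3 (B = 3 - ⅓*284 = 3 - 284/3 = -275/3 ≈ -91.667)
o = -189786 (o = 24 + 6*(((-3)²*37)*(-95)) = 24 + 6*((9*37)*(-95)) = 24 + 6*(333*(-95)) = 24 + 6*(-31635) = 24 - 189810 = -189786)
o/((B*K(-14, 33))) = -189786*(-3/(275*(3 - ⅓*33))) = -189786*(-3/(275*(3 - 11))) = -189786/((-275/3*(-8))) = -189786/2200/3 = -189786*3/2200 = -284679/1100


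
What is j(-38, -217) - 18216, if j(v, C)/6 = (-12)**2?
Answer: -17352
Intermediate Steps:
j(v, C) = 864 (j(v, C) = 6*(-12)**2 = 6*144 = 864)
j(-38, -217) - 18216 = 864 - 18216 = -17352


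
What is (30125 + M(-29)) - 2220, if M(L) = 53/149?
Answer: 4157898/149 ≈ 27905.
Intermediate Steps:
M(L) = 53/149 (M(L) = 53*(1/149) = 53/149)
(30125 + M(-29)) - 2220 = (30125 + 53/149) - 2220 = 4488678/149 - 2220 = 4157898/149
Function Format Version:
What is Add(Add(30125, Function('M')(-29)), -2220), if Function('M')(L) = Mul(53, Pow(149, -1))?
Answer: Rational(4157898, 149) ≈ 27905.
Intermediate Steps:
Function('M')(L) = Rational(53, 149) (Function('M')(L) = Mul(53, Rational(1, 149)) = Rational(53, 149))
Add(Add(30125, Function('M')(-29)), -2220) = Add(Add(30125, Rational(53, 149)), -2220) = Add(Rational(4488678, 149), -2220) = Rational(4157898, 149)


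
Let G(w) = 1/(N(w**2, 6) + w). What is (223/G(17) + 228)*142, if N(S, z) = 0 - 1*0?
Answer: 570698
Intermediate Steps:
N(S, z) = 0 (N(S, z) = 0 + 0 = 0)
G(w) = 1/w (G(w) = 1/(0 + w) = 1/w)
(223/G(17) + 228)*142 = (223/(1/17) + 228)*142 = (223*17 + 228)*142 = (3791 + 228)*142 = 4019*142 = 570698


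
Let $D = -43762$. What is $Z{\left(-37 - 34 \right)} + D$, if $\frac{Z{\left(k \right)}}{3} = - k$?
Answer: $-43549$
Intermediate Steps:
$Z{\left(k \right)} = - 3 k$ ($Z{\left(k \right)} = 3 \left(- k\right) = - 3 k$)
$Z{\left(-37 - 34 \right)} + D = - 3 \left(-37 - 34\right) - 43762 = \left(-3\right) \left(-71\right) - 43762 = 213 - 43762 = -43549$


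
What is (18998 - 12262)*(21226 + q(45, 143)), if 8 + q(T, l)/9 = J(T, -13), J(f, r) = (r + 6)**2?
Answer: 145463920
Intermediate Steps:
J(f, r) = (6 + r)**2
q(T, l) = 369 (q(T, l) = -72 + 9*(6 - 13)**2 = -72 + 9*(-7)**2 = -72 + 9*49 = -72 + 441 = 369)
(18998 - 12262)*(21226 + q(45, 143)) = (18998 - 12262)*(21226 + 369) = 6736*21595 = 145463920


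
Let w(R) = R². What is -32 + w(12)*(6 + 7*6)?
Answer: 6880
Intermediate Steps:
-32 + w(12)*(6 + 7*6) = -32 + 12²*(6 + 7*6) = -32 + 144*(6 + 42) = -32 + 144*48 = -32 + 6912 = 6880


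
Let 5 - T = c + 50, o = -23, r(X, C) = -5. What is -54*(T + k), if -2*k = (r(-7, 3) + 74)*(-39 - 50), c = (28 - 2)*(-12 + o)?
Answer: -212517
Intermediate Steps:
c = -910 (c = (28 - 2)*(-12 - 23) = 26*(-35) = -910)
k = 6141/2 (k = -(-5 + 74)*(-39 - 50)/2 = -69*(-89)/2 = -½*(-6141) = 6141/2 ≈ 3070.5)
T = 865 (T = 5 - (-910 + 50) = 5 - 1*(-860) = 5 + 860 = 865)
-54*(T + k) = -54*(865 + 6141/2) = -54*7871/2 = -212517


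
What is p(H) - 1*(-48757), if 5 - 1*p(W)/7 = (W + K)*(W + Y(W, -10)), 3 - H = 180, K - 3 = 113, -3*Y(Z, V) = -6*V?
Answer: -35327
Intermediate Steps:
Y(Z, V) = 2*V (Y(Z, V) = -(-2)*V = 2*V)
K = 116 (K = 3 + 113 = 116)
H = -177 (H = 3 - 1*180 = 3 - 180 = -177)
p(W) = 35 - 7*(-20 + W)*(116 + W) (p(W) = 35 - 7*(W + 116)*(W + 2*(-10)) = 35 - 7*(116 + W)*(W - 20) = 35 - 7*(116 + W)*(-20 + W) = 35 - 7*(-20 + W)*(116 + W))
p(H) - 1*(-48757) = (16275 - 672*(-177) - 7*(-177)**2) - 1*(-48757) = (16275 + 118944 - 7*31329) + 48757 = (16275 + 118944 - 219303) + 48757 = -84084 + 48757 = -35327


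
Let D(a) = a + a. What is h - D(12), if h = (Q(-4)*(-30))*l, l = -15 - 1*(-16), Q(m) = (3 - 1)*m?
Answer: 216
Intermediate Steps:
D(a) = 2*a
Q(m) = 2*m
l = 1 (l = -15 + 16 = 1)
h = 240 (h = ((2*(-4))*(-30))*1 = -8*(-30)*1 = 240*1 = 240)
h - D(12) = 240 - 2*12 = 240 - 1*24 = 240 - 24 = 216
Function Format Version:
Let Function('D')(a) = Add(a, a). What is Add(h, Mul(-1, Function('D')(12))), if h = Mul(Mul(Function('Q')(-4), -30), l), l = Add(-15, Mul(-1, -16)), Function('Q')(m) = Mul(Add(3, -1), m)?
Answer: 216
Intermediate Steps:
Function('D')(a) = Mul(2, a)
Function('Q')(m) = Mul(2, m)
l = 1 (l = Add(-15, 16) = 1)
h = 240 (h = Mul(Mul(Mul(2, -4), -30), 1) = Mul(Mul(-8, -30), 1) = Mul(240, 1) = 240)
Add(h, Mul(-1, Function('D')(12))) = Add(240, Mul(-1, Mul(2, 12))) = Add(240, Mul(-1, 24)) = Add(240, -24) = 216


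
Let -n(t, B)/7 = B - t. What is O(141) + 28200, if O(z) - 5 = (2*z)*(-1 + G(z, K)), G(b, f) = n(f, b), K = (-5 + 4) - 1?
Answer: -254359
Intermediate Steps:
n(t, B) = -7*B + 7*t (n(t, B) = -7*(B - t) = -7*B + 7*t)
K = -2 (K = -1 - 1 = -2)
G(b, f) = -7*b + 7*f
O(z) = 5 + 2*z*(-15 - 7*z) (O(z) = 5 + (2*z)*(-1 + (-7*z + 7*(-2))) = 5 + (2*z)*(-1 + (-7*z - 14)) = 5 + (2*z)*(-1 + (-14 - 7*z)) = 5 + (2*z)*(-15 - 7*z) = 5 + 2*z*(-15 - 7*z))
O(141) + 28200 = (5 - 30*141 - 14*141²) + 28200 = (5 - 4230 - 14*19881) + 28200 = (5 - 4230 - 278334) + 28200 = -282559 + 28200 = -254359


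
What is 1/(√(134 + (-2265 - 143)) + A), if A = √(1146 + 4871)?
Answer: 1/(√6017 + I*√2274) ≈ 0.0093558 - 0.0057516*I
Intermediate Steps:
A = √6017 ≈ 77.569
1/(√(134 + (-2265 - 143)) + A) = 1/(√(134 + (-2265 - 143)) + √6017) = 1/(√(134 - 2408) + √6017) = 1/(√(-2274) + √6017) = 1/(I*√2274 + √6017) = 1/(√6017 + I*√2274)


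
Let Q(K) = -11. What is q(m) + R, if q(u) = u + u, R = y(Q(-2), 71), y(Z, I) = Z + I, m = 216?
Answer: 492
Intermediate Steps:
y(Z, I) = I + Z
R = 60 (R = 71 - 11 = 60)
q(u) = 2*u
q(m) + R = 2*216 + 60 = 432 + 60 = 492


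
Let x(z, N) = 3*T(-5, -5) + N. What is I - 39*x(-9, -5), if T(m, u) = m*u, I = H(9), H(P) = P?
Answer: -2721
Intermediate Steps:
I = 9
x(z, N) = 75 + N (x(z, N) = 3*(-5*(-5)) + N = 3*25 + N = 75 + N)
I - 39*x(-9, -5) = 9 - 39*(75 - 5) = 9 - 39*70 = 9 - 2730 = -2721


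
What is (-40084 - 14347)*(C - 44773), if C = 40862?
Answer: 212879641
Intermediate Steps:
(-40084 - 14347)*(C - 44773) = (-40084 - 14347)*(40862 - 44773) = -54431*(-3911) = 212879641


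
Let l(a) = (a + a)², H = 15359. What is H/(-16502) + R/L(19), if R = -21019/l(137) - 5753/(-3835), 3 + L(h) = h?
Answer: -32478258974007/38009579383360 ≈ -0.85448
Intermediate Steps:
L(h) = -3 + h
l(a) = 4*a² (l(a) = (2*a)² = 4*a²)
R = 351304363/287916460 (R = -21019/(4*137²) - 5753/(-3835) = -21019/(4*18769) - 5753*(-1/3835) = -21019/75076 + 5753/3835 = 351304363/287916460 ≈ 1.2202)
H/(-16502) + R/L(19) = 15359/(-16502) + 351304363/(287916460*(-3 + 19)) = 15359*(-1/16502) + (351304363/287916460)/16 = -15359/16502 + (351304363/287916460)*(1/16) = -15359/16502 + 351304363/4606663360 = -32478258974007/38009579383360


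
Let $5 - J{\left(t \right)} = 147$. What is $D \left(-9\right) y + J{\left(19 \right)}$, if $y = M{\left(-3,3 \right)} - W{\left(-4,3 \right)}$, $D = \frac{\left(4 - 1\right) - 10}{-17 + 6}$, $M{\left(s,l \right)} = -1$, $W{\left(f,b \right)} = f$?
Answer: $- \frac{1751}{11} \approx -159.18$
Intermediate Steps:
$D = \frac{7}{11}$ ($D = \frac{3 - 10}{-11} = \left(-7\right) \left(- \frac{1}{11}\right) = \frac{7}{11} \approx 0.63636$)
$J{\left(t \right)} = -142$ ($J{\left(t \right)} = 5 - 147 = -142$)
$y = 3$ ($y = -1 - -4 = -1 + 4 = 3$)
$D \left(-9\right) y + J{\left(19 \right)} = \frac{7}{11} \left(-9\right) 3 - 142 = \left(- \frac{63}{11}\right) 3 - 142 = - \frac{189}{11} - 142 = - \frac{1751}{11}$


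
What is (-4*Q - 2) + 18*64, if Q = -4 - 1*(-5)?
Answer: 1146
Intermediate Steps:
Q = 1 (Q = -4 + 5 = 1)
(-4*Q - 2) + 18*64 = (-4*1 - 2) + 18*64 = (-4 - 2) + 1152 = -6 + 1152 = 1146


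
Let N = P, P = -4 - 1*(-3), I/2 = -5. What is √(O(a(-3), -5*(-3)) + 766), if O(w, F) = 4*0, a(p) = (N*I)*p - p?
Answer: √766 ≈ 27.677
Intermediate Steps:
I = -10 (I = 2*(-5) = -10)
P = -1 (P = -4 + 3 = -1)
N = -1
a(p) = 9*p (a(p) = (-1*(-10))*p - p = 10*p - p = 9*p)
O(w, F) = 0
√(O(a(-3), -5*(-3)) + 766) = √(0 + 766) = √766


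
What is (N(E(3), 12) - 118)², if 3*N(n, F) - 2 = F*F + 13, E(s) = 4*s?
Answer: 4225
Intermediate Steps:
N(n, F) = 5 + F²/3 (N(n, F) = ⅔ + (F*F + 13)/3 = ⅔ + (F² + 13)/3 = ⅔ + (13 + F²)/3 = ⅔ + (13/3 + F²/3) = 5 + F²/3)
(N(E(3), 12) - 118)² = ((5 + (⅓)*12²) - 118)² = ((5 + (⅓)*144) - 118)² = ((5 + 48) - 118)² = (53 - 118)² = (-65)² = 4225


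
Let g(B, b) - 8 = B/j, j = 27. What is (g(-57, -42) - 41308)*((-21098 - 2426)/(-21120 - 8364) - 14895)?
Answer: 40809231376916/66339 ≈ 6.1516e+8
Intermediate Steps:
g(B, b) = 8 + B/27
(g(-57, -42) - 41308)*((-21098 - 2426)/(-21120 - 8364) - 14895) = ((8 + (1/27)*(-57)) - 41308)*((-21098 - 2426)/(-21120 - 8364) - 14895) = ((8 - 19/9) - 41308)*(-23524/(-29484) - 14895) = (53/9 - 41308)*(-23524*(-1/29484) - 14895) = -371719*(5881/7371 - 14895)/9 = -371719/9*(-109785164/7371) = 40809231376916/66339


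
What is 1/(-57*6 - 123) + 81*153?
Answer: 5762744/465 ≈ 12393.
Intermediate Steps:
1/(-57*6 - 123) + 81*153 = 1/(-342 - 123) + 12393 = 1/(-465) + 12393 = -1/465 + 12393 = 5762744/465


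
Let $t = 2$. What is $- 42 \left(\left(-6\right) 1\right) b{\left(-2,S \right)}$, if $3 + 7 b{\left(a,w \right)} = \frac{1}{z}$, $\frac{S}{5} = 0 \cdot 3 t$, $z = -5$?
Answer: $- \frac{576}{5} \approx -115.2$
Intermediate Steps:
$S = 0$ ($S = 5 \cdot 0 \cdot 3 \cdot 2 = 5 \cdot 0 \cdot 2 = 5 \cdot 0 = 0$)
$b{\left(a,w \right)} = - \frac{16}{35}$ ($b{\left(a,w \right)} = - \frac{3}{7} + \frac{1}{7 \left(-5\right)} = - \frac{3}{7} + \frac{1}{7} \left(- \frac{1}{5}\right) = - \frac{3}{7} - \frac{1}{35} = - \frac{16}{35}$)
$- 42 \left(\left(-6\right) 1\right) b{\left(-2,S \right)} = - 42 \left(\left(-6\right) 1\right) \left(- \frac{16}{35}\right) = \left(-42\right) \left(-6\right) \left(- \frac{16}{35}\right) = 252 \left(- \frac{16}{35}\right) = - \frac{576}{5}$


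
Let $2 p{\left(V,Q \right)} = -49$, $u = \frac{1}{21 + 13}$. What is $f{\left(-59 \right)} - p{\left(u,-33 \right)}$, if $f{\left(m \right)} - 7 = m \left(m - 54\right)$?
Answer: $\frac{13397}{2} \approx 6698.5$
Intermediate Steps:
$f{\left(m \right)} = 7 + m \left(-54 + m\right)$ ($f{\left(m \right)} = 7 + m \left(m - 54\right) = 7 + m \left(-54 + m\right)$)
$u = \frac{1}{34} \approx 0.029412$
$p{\left(V,Q \right)} = - \frac{49}{2}$ ($p{\left(V,Q \right)} = \frac{1}{2} \left(-49\right) = - \frac{49}{2}$)
$f{\left(-59 \right)} - p{\left(u,-33 \right)} = \left(7 + \left(-59\right)^{2} - -3186\right) - - \frac{49}{2} = \left(7 + 3481 + 3186\right) + \frac{49}{2} = 6674 + \frac{49}{2} = \frac{13397}{2}$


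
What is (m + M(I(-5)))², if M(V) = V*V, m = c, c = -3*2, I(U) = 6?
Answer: 900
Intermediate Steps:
c = -6
m = -6
M(V) = V²
(m + M(I(-5)))² = (-6 + 6²)² = (-6 + 36)² = 30² = 900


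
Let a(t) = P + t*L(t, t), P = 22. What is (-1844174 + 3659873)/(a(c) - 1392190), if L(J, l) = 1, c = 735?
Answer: -605233/463811 ≈ -1.3049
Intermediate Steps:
a(t) = 22 + t (a(t) = 22 + t*1 = 22 + t)
(-1844174 + 3659873)/(a(c) - 1392190) = (-1844174 + 3659873)/((22 + 735) - 1392190) = 1815699/(757 - 1392190) = 1815699/(-1391433) = 1815699*(-1/1391433) = -605233/463811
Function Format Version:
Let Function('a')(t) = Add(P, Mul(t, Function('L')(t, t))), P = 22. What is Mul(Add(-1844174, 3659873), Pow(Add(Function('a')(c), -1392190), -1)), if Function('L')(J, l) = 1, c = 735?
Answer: Rational(-605233, 463811) ≈ -1.3049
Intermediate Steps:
Function('a')(t) = Add(22, t) (Function('a')(t) = Add(22, Mul(t, 1)) = Add(22, t))
Mul(Add(-1844174, 3659873), Pow(Add(Function('a')(c), -1392190), -1)) = Mul(Add(-1844174, 3659873), Pow(Add(Add(22, 735), -1392190), -1)) = Mul(1815699, Pow(Add(757, -1392190), -1)) = Mul(1815699, Pow(-1391433, -1)) = Mul(1815699, Rational(-1, 1391433)) = Rational(-605233, 463811)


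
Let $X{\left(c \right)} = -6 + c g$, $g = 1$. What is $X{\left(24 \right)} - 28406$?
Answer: $-28388$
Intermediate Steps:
$X{\left(c \right)} = -6 + c$ ($X{\left(c \right)} = -6 + c 1 = -6 + c$)
$X{\left(24 \right)} - 28406 = \left(-6 + 24\right) - 28406 = 18 - 28406 = -28388$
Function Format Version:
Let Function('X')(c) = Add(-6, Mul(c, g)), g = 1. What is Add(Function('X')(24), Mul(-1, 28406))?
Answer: -28388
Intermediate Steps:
Function('X')(c) = Add(-6, c) (Function('X')(c) = Add(-6, Mul(c, 1)) = Add(-6, c))
Add(Function('X')(24), Mul(-1, 28406)) = Add(Add(-6, 24), Mul(-1, 28406)) = Add(18, -28406) = -28388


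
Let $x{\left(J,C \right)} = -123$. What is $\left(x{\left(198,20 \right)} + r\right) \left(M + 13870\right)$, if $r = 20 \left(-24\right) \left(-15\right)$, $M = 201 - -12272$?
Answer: $186429411$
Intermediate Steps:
$M = 12473$ ($M = 201 + 12272 = 12473$)
$r = 7200$ ($r = \left(-480\right) \left(-15\right) = 7200$)
$\left(x{\left(198,20 \right)} + r\right) \left(M + 13870\right) = \left(-123 + 7200\right) \left(12473 + 13870\right) = 7077 \cdot 26343 = 186429411$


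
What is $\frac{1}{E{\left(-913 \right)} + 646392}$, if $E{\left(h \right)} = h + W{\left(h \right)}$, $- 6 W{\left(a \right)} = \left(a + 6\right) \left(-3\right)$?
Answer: $\frac{2}{1290051} \approx 1.5503 \cdot 10^{-6}$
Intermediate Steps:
$W{\left(a \right)} = 3 + \frac{a}{2}$ ($W{\left(a \right)} = - \frac{\left(a + 6\right) \left(-3\right)}{6} = - \frac{\left(6 + a\right) \left(-3\right)}{6} = - \frac{-18 - 3 a}{6} = 3 + \frac{a}{2}$)
$E{\left(h \right)} = 3 + \frac{3 h}{2}$ ($E{\left(h \right)} = h + \left(3 + \frac{h}{2}\right) = 3 + \frac{3 h}{2}$)
$\frac{1}{E{\left(-913 \right)} + 646392} = \frac{1}{\left(3 + \frac{3}{2} \left(-913\right)\right) + 646392} = \frac{1}{\left(3 - \frac{2739}{2}\right) + 646392} = \frac{1}{- \frac{2733}{2} + 646392} = \frac{1}{\frac{1290051}{2}} = \frac{2}{1290051}$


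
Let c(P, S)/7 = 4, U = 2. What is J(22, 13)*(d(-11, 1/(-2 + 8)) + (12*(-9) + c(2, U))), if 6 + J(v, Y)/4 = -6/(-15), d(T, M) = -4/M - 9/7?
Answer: 11792/5 ≈ 2358.4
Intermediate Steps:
c(P, S) = 28 (c(P, S) = 7*4 = 28)
d(T, M) = -9/7 - 4/M (d(T, M) = -4/M - 9*⅐ = -4/M - 9/7 = -9/7 - 4/M)
J(v, Y) = -112/5 (J(v, Y) = -24 + 4*(-6/(-15)) = -24 + 4*(-6*(-1/15)) = -24 + 4*(⅖) = -24 + 8/5 = -112/5)
J(22, 13)*(d(-11, 1/(-2 + 8)) + (12*(-9) + c(2, U))) = -112*((-9/7 - 4/(1/(-2 + 8))) + (12*(-9) + 28))/5 = -112*((-9/7 - 4/(1/6)) + (-108 + 28))/5 = -112*((-9/7 - 4/⅙) - 80)/5 = -112*((-9/7 - 4*6) - 80)/5 = -112*((-9/7 - 24) - 80)/5 = -112*(-177/7 - 80)/5 = -112/5*(-737/7) = 11792/5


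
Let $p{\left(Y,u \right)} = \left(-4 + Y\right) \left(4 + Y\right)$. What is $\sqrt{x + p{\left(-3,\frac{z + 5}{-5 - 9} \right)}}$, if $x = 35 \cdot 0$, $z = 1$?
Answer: $i \sqrt{7} \approx 2.6458 i$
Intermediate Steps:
$x = 0$
$\sqrt{x + p{\left(-3,\frac{z + 5}{-5 - 9} \right)}} = \sqrt{0 - \left(16 - \left(-3\right)^{2}\right)} = \sqrt{0 + \left(-16 + 9\right)} = \sqrt{0 - 7} = \sqrt{-7} = i \sqrt{7}$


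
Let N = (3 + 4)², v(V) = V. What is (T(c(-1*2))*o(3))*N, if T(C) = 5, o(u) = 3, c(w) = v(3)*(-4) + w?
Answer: 735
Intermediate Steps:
c(w) = -12 + w (c(w) = 3*(-4) + w = -12 + w)
N = 49 (N = 7² = 49)
(T(c(-1*2))*o(3))*N = (5*3)*49 = 15*49 = 735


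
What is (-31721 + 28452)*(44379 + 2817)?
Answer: -154283724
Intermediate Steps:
(-31721 + 28452)*(44379 + 2817) = -3269*47196 = -154283724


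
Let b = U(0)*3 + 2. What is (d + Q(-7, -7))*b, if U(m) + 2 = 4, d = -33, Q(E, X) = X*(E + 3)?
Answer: -40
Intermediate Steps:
Q(E, X) = X*(3 + E)
U(m) = 2 (U(m) = -2 + 4 = 2)
b = 8 (b = 2*3 + 2 = 6 + 2 = 8)
(d + Q(-7, -7))*b = (-33 - 7*(3 - 7))*8 = (-33 - 7*(-4))*8 = (-33 + 28)*8 = -5*8 = -40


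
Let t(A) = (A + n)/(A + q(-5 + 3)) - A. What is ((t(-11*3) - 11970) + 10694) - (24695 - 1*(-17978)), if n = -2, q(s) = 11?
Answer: -966117/22 ≈ -43914.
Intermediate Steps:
t(A) = -A + (-2 + A)/(11 + A) (t(A) = (A - 2)/(A + 11) - A = (-2 + A)/(11 + A) - A = -A + (-2 + A)/(11 + A))
((t(-11*3) - 11970) + 10694) - (24695 - 1*(-17978)) = (((-2 - (-11*3)² - (-110)*3)/(11 - 11*3) - 11970) + 10694) - (24695 - 1*(-17978)) = (((-2 - 1*(-33)² - 10*(-33))/(11 - 33) - 11970) + 10694) - (24695 + 17978) = (((-2 - 1*1089 + 330)/(-22) - 11970) + 10694) - 1*42673 = ((-(-2 - 1089 + 330)/22 - 11970) + 10694) - 42673 = ((-1/22*(-761) - 11970) + 10694) - 42673 = ((761/22 - 11970) + 10694) - 42673 = (-262579/22 + 10694) - 42673 = -27311/22 - 42673 = -966117/22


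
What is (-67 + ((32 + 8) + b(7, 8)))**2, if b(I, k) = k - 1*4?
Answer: 529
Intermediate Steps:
b(I, k) = -4 + k (b(I, k) = k - 4 = -4 + k)
(-67 + ((32 + 8) + b(7, 8)))**2 = (-67 + ((32 + 8) + (-4 + 8)))**2 = (-67 + (40 + 4))**2 = (-67 + 44)**2 = (-23)**2 = 529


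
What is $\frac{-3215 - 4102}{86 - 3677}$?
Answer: $\frac{271}{133} \approx 2.0376$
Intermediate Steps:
$\frac{-3215 - 4102}{86 - 3677} = - \frac{7317}{-3591} = \left(-7317\right) \left(- \frac{1}{3591}\right) = \frac{271}{133}$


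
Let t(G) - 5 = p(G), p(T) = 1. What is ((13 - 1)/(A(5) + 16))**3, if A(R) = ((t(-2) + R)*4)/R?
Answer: 3375/29791 ≈ 0.11329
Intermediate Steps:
t(G) = 6 (t(G) = 5 + 1 = 6)
A(R) = (24 + 4*R)/R (A(R) = ((6 + R)*4)/R = (24 + 4*R)/R)
((13 - 1)/(A(5) + 16))**3 = ((13 - 1)/((4 + 24/5) + 16))**3 = (12/((4 + 24*(1/5)) + 16))**3 = (12/((4 + 24/5) + 16))**3 = (12/(44/5 + 16))**3 = (12/(124/5))**3 = (12*(5/124))**3 = (15/31)**3 = 3375/29791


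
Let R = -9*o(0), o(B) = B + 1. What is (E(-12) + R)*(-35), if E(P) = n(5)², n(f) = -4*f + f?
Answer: -7560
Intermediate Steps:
o(B) = 1 + B
n(f) = -3*f
R = -9 (R = -9*(1 + 0) = -9*1 = -9)
E(P) = 225 (E(P) = (-3*5)² = (-15)² = 225)
(E(-12) + R)*(-35) = (225 - 9)*(-35) = 216*(-35) = -7560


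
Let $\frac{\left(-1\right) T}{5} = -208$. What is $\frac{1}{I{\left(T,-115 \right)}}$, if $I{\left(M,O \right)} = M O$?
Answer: $- \frac{1}{119600} \approx -8.3612 \cdot 10^{-6}$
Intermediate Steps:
$T = 1040$ ($T = \left(-5\right) \left(-208\right) = 1040$)
$\frac{1}{I{\left(T,-115 \right)}} = \frac{1}{1040 \left(-115\right)} = \frac{1}{-119600} = - \frac{1}{119600}$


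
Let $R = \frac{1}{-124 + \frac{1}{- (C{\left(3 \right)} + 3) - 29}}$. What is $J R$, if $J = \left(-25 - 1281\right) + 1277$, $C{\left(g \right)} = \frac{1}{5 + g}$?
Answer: $\frac{7453}{31876} \approx 0.23381$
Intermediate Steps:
$J = -29$ ($J = -1306 + 1277 = -29$)
$R = - \frac{257}{31876}$ ($R = \frac{1}{-124 + \frac{1}{- (\frac{1}{5 + 3} + 3) - 29}} = \frac{1}{-124 + \frac{1}{- (\frac{1}{8} + 3) - 29}} = \frac{1}{-124 + \frac{1}{\left(-1\right) \frac{25}{8} - 29}} = \frac{1}{-124 + \frac{1}{- \frac{25}{8} - 29}} = \frac{1}{-124 + \frac{1}{- \frac{257}{8}}} = \frac{1}{-124 - \frac{8}{257}} = \frac{1}{- \frac{31876}{257}} = - \frac{257}{31876} \approx -0.0080625$)
$J R = \left(-29\right) \left(- \frac{257}{31876}\right) = \frac{7453}{31876}$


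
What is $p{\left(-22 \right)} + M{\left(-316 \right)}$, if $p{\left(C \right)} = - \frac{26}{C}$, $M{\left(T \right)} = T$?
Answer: $- \frac{3463}{11} \approx -314.82$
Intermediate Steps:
$p{\left(-22 \right)} + M{\left(-316 \right)} = - \frac{26}{-22} - 316 = \left(-26\right) \left(- \frac{1}{22}\right) - 316 = \frac{13}{11} - 316 = - \frac{3463}{11}$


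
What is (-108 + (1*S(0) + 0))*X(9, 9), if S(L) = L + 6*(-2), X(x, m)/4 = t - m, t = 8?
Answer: 480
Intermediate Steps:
X(x, m) = 32 - 4*m (X(x, m) = 4*(8 - m) = 32 - 4*m)
S(L) = -12 + L (S(L) = L - 12 = -12 + L)
(-108 + (1*S(0) + 0))*X(9, 9) = (-108 + (1*(-12 + 0) + 0))*(32 - 4*9) = (-108 + (1*(-12) + 0))*(32 - 36) = (-108 + (-12 + 0))*(-4) = (-108 - 12)*(-4) = -120*(-4) = 480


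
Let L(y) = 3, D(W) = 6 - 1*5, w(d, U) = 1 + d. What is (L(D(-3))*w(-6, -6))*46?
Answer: -690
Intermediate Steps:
D(W) = 1 (D(W) = 6 - 5 = 1)
(L(D(-3))*w(-6, -6))*46 = (3*(1 - 6))*46 = (3*(-5))*46 = -15*46 = -690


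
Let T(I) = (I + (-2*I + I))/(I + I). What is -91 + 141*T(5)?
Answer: -91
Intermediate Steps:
T(I) = 0 (T(I) = (I - I)/((2*I)) = 0*(1/(2*I)) = 0)
-91 + 141*T(5) = -91 + 141*0 = -91 + 0 = -91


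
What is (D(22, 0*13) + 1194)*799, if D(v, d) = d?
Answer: 954006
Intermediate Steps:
(D(22, 0*13) + 1194)*799 = (0*13 + 1194)*799 = (0 + 1194)*799 = 1194*799 = 954006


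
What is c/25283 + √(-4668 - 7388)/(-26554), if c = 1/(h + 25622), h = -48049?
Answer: -1/567021841 - I*√3014/13277 ≈ -1.7636e-9 - 0.004135*I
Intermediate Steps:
c = -1/22427 (c = 1/(-48049 + 25622) = 1/(-22427) = -1/22427 ≈ -4.4589e-5)
c/25283 + √(-4668 - 7388)/(-26554) = -1/22427/25283 + √(-4668 - 7388)/(-26554) = -1/22427*1/25283 + √(-12056)*(-1/26554) = -1/567021841 + (2*I*√3014)*(-1/26554) = -1/567021841 - I*√3014/13277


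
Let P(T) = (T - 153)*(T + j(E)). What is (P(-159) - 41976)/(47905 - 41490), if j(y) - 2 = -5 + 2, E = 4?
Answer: 7944/6415 ≈ 1.2383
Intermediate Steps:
j(y) = -1 (j(y) = 2 + (-5 + 2) = 2 - 3 = -1)
P(T) = (-1 + T)*(-153 + T) (P(T) = (T - 153)*(T - 1) = (-153 + T)*(-1 + T) = (-1 + T)*(-153 + T))
(P(-159) - 41976)/(47905 - 41490) = ((153 + (-159)² - 154*(-159)) - 41976)/(47905 - 41490) = ((153 + 25281 + 24486) - 41976)/6415 = (49920 - 41976)*(1/6415) = 7944*(1/6415) = 7944/6415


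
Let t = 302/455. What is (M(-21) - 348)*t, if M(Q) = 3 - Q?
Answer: -97848/455 ≈ -215.05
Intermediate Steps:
t = 302/455 (t = 302*(1/455) = 302/455 ≈ 0.66374)
(M(-21) - 348)*t = ((3 - 1*(-21)) - 348)*(302/455) = ((3 + 21) - 348)*(302/455) = (24 - 348)*(302/455) = -324*302/455 = -97848/455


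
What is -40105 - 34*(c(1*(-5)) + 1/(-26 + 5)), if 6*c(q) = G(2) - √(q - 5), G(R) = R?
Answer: -280803/7 + 17*I*√10/3 ≈ -40115.0 + 17.92*I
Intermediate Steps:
c(q) = ⅓ - √(-5 + q)/6 (c(q) = (2 - √(q - 5))/6 = (2 - √(-5 + q))/6 = ⅓ - √(-5 + q)/6)
-40105 - 34*(c(1*(-5)) + 1/(-26 + 5)) = -40105 - 34*((⅓ - √(-5 + 1*(-5))/6) + 1/(-26 + 5)) = -40105 - 34*((⅓ - √(-5 - 5)/6) + 1/(-21)) = -40105 - 34*((⅓ - I*√10/6) - 1/21) = -40105 - 34*(2/7 - I*√10/6) = -40105 - (68/7 - 17*I*√10/3) = -40105 + (-68/7 + 17*I*√10/3) = -280803/7 + 17*I*√10/3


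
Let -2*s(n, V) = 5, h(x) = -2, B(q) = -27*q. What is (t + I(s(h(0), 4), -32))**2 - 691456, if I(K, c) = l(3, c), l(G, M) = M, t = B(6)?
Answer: -653820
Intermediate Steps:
t = -162 (t = -27*6 = -162)
s(n, V) = -5/2 (s(n, V) = -1/2*5 = -5/2)
I(K, c) = c
(t + I(s(h(0), 4), -32))**2 - 691456 = (-162 - 32)**2 - 691456 = (-194)**2 - 691456 = 37636 - 691456 = -653820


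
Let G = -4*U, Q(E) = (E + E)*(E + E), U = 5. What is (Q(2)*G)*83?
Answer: -26560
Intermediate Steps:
Q(E) = 4*E**2 (Q(E) = (2*E)*(2*E) = 4*E**2)
G = -20 (G = -4*5 = -20)
(Q(2)*G)*83 = ((4*2**2)*(-20))*83 = ((4*4)*(-20))*83 = (16*(-20))*83 = -320*83 = -26560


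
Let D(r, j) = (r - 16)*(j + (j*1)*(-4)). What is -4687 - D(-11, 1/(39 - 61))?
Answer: -103033/22 ≈ -4683.3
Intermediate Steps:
D(r, j) = -3*j*(-16 + r) (D(r, j) = (-16 + r)*(j + j*(-4)) = (-16 + r)*(j - 4*j) = (-16 + r)*(-3*j) = -3*j*(-16 + r))
-4687 - D(-11, 1/(39 - 61)) = -4687 - 3*(16 - 1*(-11))/(39 - 61) = -4687 - 3*(16 + 11)/(-22) = -4687 - 3*(-1)*27/22 = -4687 - 1*(-81/22) = -4687 + 81/22 = -103033/22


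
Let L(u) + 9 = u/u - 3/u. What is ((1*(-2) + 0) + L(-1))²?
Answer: 49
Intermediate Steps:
L(u) = -8 - 3/u (L(u) = -9 + (u/u - 3/u) = -9 + (1 - 3/u) = -8 - 3/u)
((1*(-2) + 0) + L(-1))² = ((1*(-2) + 0) + (-8 - 3/(-1)))² = ((-2 + 0) + (-8 - 3*(-1)))² = (-2 + (-8 + 3))² = (-2 - 5)² = (-7)² = 49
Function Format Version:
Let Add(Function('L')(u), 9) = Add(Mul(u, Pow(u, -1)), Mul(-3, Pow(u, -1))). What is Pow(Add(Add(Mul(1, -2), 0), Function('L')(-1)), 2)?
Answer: 49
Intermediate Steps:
Function('L')(u) = Add(-8, Mul(-3, Pow(u, -1))) (Function('L')(u) = Add(-9, Add(Mul(u, Pow(u, -1)), Mul(-3, Pow(u, -1)))) = Add(-9, Add(1, Mul(-3, Pow(u, -1)))) = Add(-8, Mul(-3, Pow(u, -1))))
Pow(Add(Add(Mul(1, -2), 0), Function('L')(-1)), 2) = Pow(Add(Add(Mul(1, -2), 0), Add(-8, Mul(-3, Pow(-1, -1)))), 2) = Pow(Add(Add(-2, 0), Add(-8, Mul(-3, -1))), 2) = Pow(Add(-2, Add(-8, 3)), 2) = Pow(Add(-2, -5), 2) = Pow(-7, 2) = 49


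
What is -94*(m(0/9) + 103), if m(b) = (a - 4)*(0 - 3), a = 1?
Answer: -10528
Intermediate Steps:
m(b) = 9 (m(b) = (1 - 4)*(0 - 3) = -3*(-3) = 9)
-94*(m(0/9) + 103) = -94*(9 + 103) = -94*112 = -10528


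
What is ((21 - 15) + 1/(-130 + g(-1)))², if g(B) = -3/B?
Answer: 579121/16129 ≈ 35.906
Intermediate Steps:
((21 - 15) + 1/(-130 + g(-1)))² = ((21 - 15) + 1/(-130 - 3/(-1)))² = (6 + 1/(-130 - 3*(-1)))² = (6 + 1/(-130 + 3))² = (6 + 1/(-127))² = (6 - 1/127)² = (761/127)² = 579121/16129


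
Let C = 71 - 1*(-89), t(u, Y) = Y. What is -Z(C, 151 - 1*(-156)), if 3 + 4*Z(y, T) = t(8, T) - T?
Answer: 3/4 ≈ 0.75000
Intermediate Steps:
C = 160 (C = 71 + 89 = 160)
Z(y, T) = -3/4 (Z(y, T) = -3/4 + (T - T)/4 = -3/4 + (1/4)*0 = -3/4 + 0 = -3/4)
-Z(C, 151 - 1*(-156)) = -1*(-3/4) = 3/4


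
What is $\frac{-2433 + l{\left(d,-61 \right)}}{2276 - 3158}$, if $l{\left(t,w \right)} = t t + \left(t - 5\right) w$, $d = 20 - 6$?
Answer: $\frac{199}{63} \approx 3.1587$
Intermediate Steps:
$d = 14$ ($d = 20 - 6 = 14$)
$l{\left(t,w \right)} = t^{2} + w \left(-5 + t\right)$ ($l{\left(t,w \right)} = t^{2} + \left(-5 + t\right) w = t^{2} + w \left(-5 + t\right)$)
$\frac{-2433 + l{\left(d,-61 \right)}}{2276 - 3158} = \frac{-2433 + \left(14^{2} - -305 + 14 \left(-61\right)\right)}{2276 - 3158} = \frac{-2433 + \left(196 + 305 - 854\right)}{-882} = \left(-2433 - 353\right) \left(- \frac{1}{882}\right) = \left(-2786\right) \left(- \frac{1}{882}\right) = \frac{199}{63}$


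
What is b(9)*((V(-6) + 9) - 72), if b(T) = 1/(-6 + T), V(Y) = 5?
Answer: -58/3 ≈ -19.333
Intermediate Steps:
b(9)*((V(-6) + 9) - 72) = ((5 + 9) - 72)/(-6 + 9) = (14 - 72)/3 = (⅓)*(-58) = -58/3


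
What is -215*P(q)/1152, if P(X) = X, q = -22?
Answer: 2365/576 ≈ 4.1059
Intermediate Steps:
-215*P(q)/1152 = -(-4730)/1152 = -215*(-11/576) = 2365/576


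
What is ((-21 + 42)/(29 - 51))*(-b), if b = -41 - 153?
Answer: -2037/11 ≈ -185.18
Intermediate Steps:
b = -194
((-21 + 42)/(29 - 51))*(-b) = ((-21 + 42)/(29 - 51))*(-1*(-194)) = (21/(-22))*194 = (21*(-1/22))*194 = -21/22*194 = -2037/11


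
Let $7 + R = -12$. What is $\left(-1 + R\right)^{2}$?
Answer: $400$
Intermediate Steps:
$R = -19$ ($R = -7 - 12 = -19$)
$\left(-1 + R\right)^{2} = \left(-1 - 19\right)^{2} = \left(-20\right)^{2} = 400$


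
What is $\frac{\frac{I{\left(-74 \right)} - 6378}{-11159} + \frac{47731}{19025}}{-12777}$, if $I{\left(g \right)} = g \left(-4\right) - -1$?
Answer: $- \frac{648321254}{2712556780575} \approx -0.00023901$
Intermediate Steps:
$I{\left(g \right)} = 1 - 4 g$ ($I{\left(g \right)} = - 4 g + 1 = 1 - 4 g$)
$\frac{\frac{I{\left(-74 \right)} - 6378}{-11159} + \frac{47731}{19025}}{-12777} = \frac{\frac{\left(1 - -296\right) - 6378}{-11159} + \frac{47731}{19025}}{-12777} = \left(\left(\left(1 + 296\right) - 6378\right) \left(- \frac{1}{11159}\right) + 47731 \cdot \frac{1}{19025}\right) \left(- \frac{1}{12777}\right) = \left(\left(297 - 6378\right) \left(- \frac{1}{11159}\right) + \frac{47731}{19025}\right) \left(- \frac{1}{12777}\right) = \left(\left(-6081\right) \left(- \frac{1}{11159}\right) + \frac{47731}{19025}\right) \left(- \frac{1}{12777}\right) = \left(\frac{6081}{11159} + \frac{47731}{19025}\right) \left(- \frac{1}{12777}\right) = \frac{648321254}{212299975} \left(- \frac{1}{12777}\right) = - \frac{648321254}{2712556780575}$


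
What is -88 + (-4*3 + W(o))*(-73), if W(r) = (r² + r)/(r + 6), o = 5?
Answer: 6478/11 ≈ 588.91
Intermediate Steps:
W(r) = (r + r²)/(6 + r)
-88 + (-4*3 + W(o))*(-73) = -88 + (-4*3 + 5*(1 + 5)/(6 + 5))*(-73) = -88 + (-12 + 5*6/11)*(-73) = -88 + (-12 + 5*(1/11)*6)*(-73) = -88 + (-12 + 30/11)*(-73) = -88 - 102/11*(-73) = -88 + 7446/11 = 6478/11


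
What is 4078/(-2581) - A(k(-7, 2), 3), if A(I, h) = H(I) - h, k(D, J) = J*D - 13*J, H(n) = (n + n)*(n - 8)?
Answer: -9907375/2581 ≈ -3838.6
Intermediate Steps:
H(n) = 2*n*(-8 + n) (H(n) = (2*n)*(-8 + n) = 2*n*(-8 + n))
k(D, J) = -13*J + D*J (k(D, J) = D*J - 13*J = -13*J + D*J)
A(I, h) = -h + 2*I*(-8 + I) (A(I, h) = 2*I*(-8 + I) - h = -h + 2*I*(-8 + I))
4078/(-2581) - A(k(-7, 2), 3) = 4078/(-2581) - (-1*3 + 2*(2*(-13 - 7))*(-8 + 2*(-13 - 7))) = 4078*(-1/2581) - (-3 + 2*(2*(-20))*(-8 + 2*(-20))) = -4078/2581 - (-3 + 2*(-40)*(-8 - 40)) = -4078/2581 - (-3 + 2*(-40)*(-48)) = -4078/2581 - (-3 + 3840) = -4078/2581 - 1*3837 = -4078/2581 - 3837 = -9907375/2581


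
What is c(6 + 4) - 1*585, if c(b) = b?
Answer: -575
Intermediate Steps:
c(6 + 4) - 1*585 = (6 + 4) - 1*585 = 10 - 585 = -575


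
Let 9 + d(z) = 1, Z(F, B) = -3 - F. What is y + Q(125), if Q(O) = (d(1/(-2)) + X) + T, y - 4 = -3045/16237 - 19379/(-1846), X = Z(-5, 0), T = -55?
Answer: -107650297/2305654 ≈ -46.690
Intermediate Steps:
d(z) = -8 (d(z) = -9 + 1 = -8)
X = 2 (X = -3 - 1*(-5) = -3 + 5 = 2)
y = 32994597/2305654 (y = 4 + (-3045/16237 - 19379/(-1846)) = 4 + (-3045*1/16237 - 19379*(-1/1846)) = 4 + (-3045/16237 + 19379/1846) = 4 + 23771981/2305654 = 32994597/2305654 ≈ 14.310)
Q(O) = -61 (Q(O) = (-8 + 2) - 55 = -6 - 55 = -61)
y + Q(125) = 32994597/2305654 - 61 = -107650297/2305654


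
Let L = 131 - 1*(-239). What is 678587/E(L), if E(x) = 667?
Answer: 678587/667 ≈ 1017.4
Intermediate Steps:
L = 370 (L = 131 + 239 = 370)
678587/E(L) = 678587/667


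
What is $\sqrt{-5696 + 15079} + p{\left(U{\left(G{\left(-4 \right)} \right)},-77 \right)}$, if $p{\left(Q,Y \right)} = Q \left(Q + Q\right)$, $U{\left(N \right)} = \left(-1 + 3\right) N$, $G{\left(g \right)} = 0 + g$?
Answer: $128 + \sqrt{9383} \approx 224.87$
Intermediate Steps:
$G{\left(g \right)} = g$
$U{\left(N \right)} = 2 N$
$p{\left(Q,Y \right)} = 2 Q^{2}$ ($p{\left(Q,Y \right)} = Q 2 Q = 2 Q^{2}$)
$\sqrt{-5696 + 15079} + p{\left(U{\left(G{\left(-4 \right)} \right)},-77 \right)} = \sqrt{-5696 + 15079} + 2 \left(2 \left(-4\right)\right)^{2} = \sqrt{9383} + 2 \left(-8\right)^{2} = \sqrt{9383} + 2 \cdot 64 = \sqrt{9383} + 128 = 128 + \sqrt{9383}$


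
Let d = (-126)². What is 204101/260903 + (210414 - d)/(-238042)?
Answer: -1085468786/31052935963 ≈ -0.034955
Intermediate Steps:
d = 15876
204101/260903 + (210414 - d)/(-238042) = 204101/260903 + (210414 - 1*15876)/(-238042) = 204101*(1/260903) + (210414 - 15876)*(-1/238042) = 204101/260903 + 194538*(-1/238042) = 204101/260903 - 97269/119021 = -1085468786/31052935963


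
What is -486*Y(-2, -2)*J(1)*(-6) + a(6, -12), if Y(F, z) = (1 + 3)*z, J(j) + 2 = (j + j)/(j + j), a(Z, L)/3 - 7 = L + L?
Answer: 23277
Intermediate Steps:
a(Z, L) = 21 + 6*L (a(Z, L) = 21 + 3*(L + L) = 21 + 3*(2*L) = 21 + 6*L)
J(j) = -1 (J(j) = -2 + (j + j)/(j + j) = -2 + (2*j)/((2*j)) = -2 + (2*j)*(1/(2*j)) = -2 + 1 = -1)
Y(F, z) = 4*z
-486*Y(-2, -2)*J(1)*(-6) + a(6, -12) = -486*(4*(-2))*(-1)*(-6) + (21 + 6*(-12)) = -486*(-8*(-1))*(-6) + (21 - 72) = -3888*(-6) - 51 = -486*(-48) - 51 = 23328 - 51 = 23277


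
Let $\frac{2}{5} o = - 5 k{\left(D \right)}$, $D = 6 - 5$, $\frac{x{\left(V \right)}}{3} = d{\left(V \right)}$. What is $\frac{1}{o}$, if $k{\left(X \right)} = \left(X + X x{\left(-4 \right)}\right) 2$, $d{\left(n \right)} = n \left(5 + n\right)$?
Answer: $\frac{1}{275} \approx 0.0036364$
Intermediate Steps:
$x{\left(V \right)} = 3 V \left(5 + V\right)$
$D = 1$
$k{\left(X \right)} = - 22 X$ ($k{\left(X \right)} = \left(X + X 3 \left(-4\right) \left(5 - 4\right)\right) 2 = \left(X + X 3 \left(-4\right) 1\right) 2 = \left(X + X \left(-12\right)\right) 2 = \left(X - 12 X\right) 2 = - 11 X 2 = - 22 X$)
$o = 275$ ($o = \frac{5 \left(- 5 \left(\left(-22\right) 1\right)\right)}{2} = \frac{5 \left(\left(-5\right) \left(-22\right)\right)}{2} = \frac{5}{2} \cdot 110 = 275$)
$\frac{1}{o} = \frac{1}{275}$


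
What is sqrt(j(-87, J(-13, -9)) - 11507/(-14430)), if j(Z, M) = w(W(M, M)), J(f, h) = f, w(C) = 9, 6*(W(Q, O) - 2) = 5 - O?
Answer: sqrt(1490190)/390 ≈ 3.1301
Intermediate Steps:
W(Q, O) = 17/6 - O/6 (W(Q, O) = 2 + (5 - O)/6 = 2 + (5/6 - O/6) = 17/6 - O/6)
j(Z, M) = 9
sqrt(j(-87, J(-13, -9)) - 11507/(-14430)) = sqrt(9 - 11507/(-14430)) = sqrt(9 - 11507*(-1/14430)) = sqrt(9 + 311/390) = sqrt(3821/390) = sqrt(1490190)/390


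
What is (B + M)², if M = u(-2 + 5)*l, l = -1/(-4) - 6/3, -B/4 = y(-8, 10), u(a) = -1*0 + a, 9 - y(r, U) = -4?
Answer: 52441/16 ≈ 3277.6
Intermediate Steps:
y(r, U) = 13 (y(r, U) = 9 - 1*(-4) = 9 + 4 = 13)
u(a) = a (u(a) = 0 + a = a)
B = -52 (B = -4*13 = -52)
l = -7/4 (l = -1*(-¼) - 6*⅓ = ¼ - 2 = -7/4 ≈ -1.7500)
M = -21/4 (M = (-2 + 5)*(-7/4) = 3*(-7/4) = -21/4 ≈ -5.2500)
(B + M)² = (-52 - 21/4)² = (-229/4)² = 52441/16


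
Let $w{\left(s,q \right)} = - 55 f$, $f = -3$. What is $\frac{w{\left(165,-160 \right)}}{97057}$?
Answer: $\frac{165}{97057} \approx 0.0017$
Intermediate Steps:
$w{\left(s,q \right)} = 165$ ($w{\left(s,q \right)} = \left(-55\right) \left(-3\right) = 165$)
$\frac{w{\left(165,-160 \right)}}{97057} = \frac{165}{97057}$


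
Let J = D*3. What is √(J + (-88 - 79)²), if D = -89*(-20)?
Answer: √33229 ≈ 182.29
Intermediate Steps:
D = 1780
J = 5340 (J = 1780*3 = 5340)
√(J + (-88 - 79)²) = √(5340 + (-88 - 79)²) = √(5340 + (-167)²) = √(5340 + 27889) = √33229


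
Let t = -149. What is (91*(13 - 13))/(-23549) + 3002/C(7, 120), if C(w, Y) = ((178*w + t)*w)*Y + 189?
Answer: 3002/921669 ≈ 0.0032571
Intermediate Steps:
C(w, Y) = 189 + Y*w*(-149 + 178*w) (C(w, Y) = ((178*w - 149)*w)*Y + 189 = ((-149 + 178*w)*w)*Y + 189 = (w*(-149 + 178*w))*Y + 189 = Y*w*(-149 + 178*w) + 189 = 189 + Y*w*(-149 + 178*w))
(91*(13 - 13))/(-23549) + 3002/C(7, 120) = (91*(13 - 13))/(-23549) + 3002/(189 - 149*120*7 + 178*120*7²) = (91*0)*(-1/23549) + 3002/(189 - 125160 + 178*120*49) = 0*(-1/23549) + 3002/(189 - 125160 + 1046640) = 0 + 3002/921669 = 3002/921669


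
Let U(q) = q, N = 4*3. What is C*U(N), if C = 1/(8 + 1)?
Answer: 4/3 ≈ 1.3333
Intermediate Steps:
N = 12
C = 1/9 ≈ 0.11111
C*U(N) = (1/9)*12 = 4/3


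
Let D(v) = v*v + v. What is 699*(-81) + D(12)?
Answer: -56463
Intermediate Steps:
D(v) = v + v² (D(v) = v² + v = v + v²)
699*(-81) + D(12) = 699*(-81) + 12*(1 + 12) = -56619 + 12*13 = -56619 + 156 = -56463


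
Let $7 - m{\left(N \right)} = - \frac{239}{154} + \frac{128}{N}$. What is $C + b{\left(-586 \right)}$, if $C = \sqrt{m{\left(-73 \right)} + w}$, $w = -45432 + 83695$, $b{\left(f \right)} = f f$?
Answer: $343396 + \frac{3 \sqrt{537453162862}}{11242} \approx 3.4359 \cdot 10^{5}$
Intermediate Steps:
$b{\left(f \right)} = f^{2}$
$m{\left(N \right)} = \frac{1317}{154} - \frac{128}{N}$ ($m{\left(N \right)} = 7 - \left(- \frac{239}{154} + \frac{128}{N}\right) = 7 + \left(\frac{239}{154} - \frac{128}{N}\right) = \frac{1317}{154} - \frac{128}{N}$)
$w = 38263$
$C = \frac{3 \sqrt{537453162862}}{11242}$ ($C = \sqrt{\left(\frac{1317}{154} - \frac{128}{-73}\right) + 38263} = \sqrt{\left(\frac{1317}{154} - - \frac{128}{73}\right) + 38263} = \sqrt{\left(\frac{1317}{154} + \frac{128}{73}\right) + 38263} = \sqrt{\frac{115853}{11242} + 38263} = \sqrt{\frac{430268499}{11242}} = \frac{3 \sqrt{537453162862}}{11242} \approx 195.64$)
$C + b{\left(-586 \right)} = \frac{3 \sqrt{537453162862}}{11242} + \left(-586\right)^{2} = \frac{3 \sqrt{537453162862}}{11242} + 343396 = 343396 + \frac{3 \sqrt{537453162862}}{11242}$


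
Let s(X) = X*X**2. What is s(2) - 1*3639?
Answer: -3631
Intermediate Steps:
s(X) = X**3
s(2) - 1*3639 = 2**3 - 1*3639 = 8 - 3639 = -3631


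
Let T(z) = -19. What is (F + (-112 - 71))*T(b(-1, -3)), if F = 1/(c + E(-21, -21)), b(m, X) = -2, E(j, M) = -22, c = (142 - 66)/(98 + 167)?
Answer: 20011693/5754 ≈ 3477.9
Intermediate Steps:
c = 76/265 ≈ 0.28679
F = -265/5754 (F = 1/(76/265 - 22) = 1/(-5754/265) = -265/5754 ≈ -0.046055)
(F + (-112 - 71))*T(b(-1, -3)) = (-265/5754 + (-112 - 71))*(-19) = (-265/5754 - 183)*(-19) = -1053247/5754*(-19) = 20011693/5754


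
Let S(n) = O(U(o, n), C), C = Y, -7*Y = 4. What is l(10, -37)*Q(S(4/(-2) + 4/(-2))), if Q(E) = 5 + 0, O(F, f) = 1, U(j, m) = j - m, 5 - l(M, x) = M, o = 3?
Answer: -25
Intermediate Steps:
Y = -4/7 (Y = -⅐*4 = -4/7 ≈ -0.57143)
l(M, x) = 5 - M
C = -4/7 ≈ -0.57143
S(n) = 1
Q(E) = 5
l(10, -37)*Q(S(4/(-2) + 4/(-2))) = (5 - 1*10)*5 = (5 - 10)*5 = -5*5 = -25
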